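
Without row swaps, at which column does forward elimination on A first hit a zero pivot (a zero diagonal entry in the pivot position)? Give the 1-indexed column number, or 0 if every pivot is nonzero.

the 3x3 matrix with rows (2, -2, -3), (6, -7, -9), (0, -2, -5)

Naive forward elimination:
R2 <- R2 - (3)*R1:  [  0  -1   0 ]
R3 <- R3 - (2)*R2:  [  0   0  -5 ]
All pivots nonzero; naive elimination completes without hitting a zero pivot.

first zero-pivot column = 0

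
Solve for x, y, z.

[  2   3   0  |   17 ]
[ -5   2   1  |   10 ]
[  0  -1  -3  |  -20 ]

Forward elimination on [A|b]:
R2 <- R2 - (-5/2)*R1:  [     0   19/2      1  105/2 ]
R3 <- R3 - (-2/19)*R2:  [       0        0   -55/19  -275/19 ]
Row echelon form:
[ 2     3       0  |       17 ]
[ 0  19/2       1  |    105/2 ]
[ 0     0  -55/19  |  -275/19 ]
Back-substitution:
z = (-275/19) / (-55/19) = 5
y = (105/2 - (1)*(5)) / (19/2) = 5
x = (17 - (3)*(5)) / 2 = 1

(1, 5, 5)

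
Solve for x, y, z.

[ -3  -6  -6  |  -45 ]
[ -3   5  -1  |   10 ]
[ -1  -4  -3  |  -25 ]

(5, 5, 0)

Forward elimination on [A|b]:
R2 <- R2 - (1)*R1:  [  0  11   5  55 ]
R3 <- R3 - (1/3)*R1:  [   0   -2   -1  -10 ]
R3 <- R3 - (-2/11)*R2:  [     0      0  -1/11      0 ]
Row echelon form:
[ -3  -6     -6  |  -45 ]
[  0  11      5  |   55 ]
[  0   0  -1/11  |    0 ]
Back-substitution:
z = (0) / (-1/11) = 0
y = (55 - (5)*(0)) / 11 = 5
x = (-45 - (-6)*(5) - (-6)*(0)) / -3 = 5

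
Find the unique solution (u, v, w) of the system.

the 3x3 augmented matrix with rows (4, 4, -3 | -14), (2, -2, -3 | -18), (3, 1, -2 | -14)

Forward elimination on [A|b]:
R2 <- R2 - (1/2)*R1:  [    0    -4  -3/2   -11 ]
R3 <- R3 - (3/4)*R1:  [    0    -2   1/4  -7/2 ]
R3 <- R3 - (1/2)*R2:  [ 0  0  1  2 ]
Row echelon form:
[ 4   4    -3  |  -14 ]
[ 0  -4  -3/2  |  -11 ]
[ 0   0     1  |    2 ]
Back-substitution:
w = (2) / 1 = 2
v = (-11 - (-3/2)*(2)) / -4 = 2
u = (-14 - (4)*(2) - (-3)*(2)) / 4 = -4

(-4, 2, 2)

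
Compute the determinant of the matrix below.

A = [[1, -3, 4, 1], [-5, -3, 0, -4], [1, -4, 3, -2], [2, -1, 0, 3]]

det(A) = 183

Forward elimination:
R2 <- R2 - (-5)*R1:  [   0  -18   20    1 ]
R3 <- R3 - (1)*R1:  [  0  -1  -1  -3 ]
R4 <- R4 - (2)*R1:  [  0   5  -8   1 ]
R3 <- R3 - (1/18)*R2:  [      0       0   -19/9  -55/18 ]
R4 <- R4 - (-5/18)*R2:  [     0      0  -22/9  23/18 ]
R4 <- R4 - (22/19)*R3:  [      0       0       0  183/38 ]
Upper-triangular form:
[ 1   -3      4       1 ]
[ 0  -18     20       1 ]
[ 0    0  -19/9  -55/18 ]
[ 0    0      0  183/38 ]
det(A) = (-1)^0 * (1) * (-18) * (-19/9) * (183/38) = 183  (0 row swaps -> sign +1)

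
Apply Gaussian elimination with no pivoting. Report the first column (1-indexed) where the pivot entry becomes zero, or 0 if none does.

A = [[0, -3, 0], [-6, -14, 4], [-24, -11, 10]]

first zero-pivot column = 1

Naive forward elimination:
Pivot entry (1,1) is zero but row 2 has -6 in column 1 -> naive elimination stops; a row interchange (e.g. R1 <-> R2) would be required here.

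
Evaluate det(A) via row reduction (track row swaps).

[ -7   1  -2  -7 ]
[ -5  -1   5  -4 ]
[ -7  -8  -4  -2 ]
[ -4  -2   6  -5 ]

det(A) = 1065

Forward elimination:
R2 <- R2 - (5/7)*R1:  [     0  -12/7   45/7      1 ]
R3 <- R3 - (1)*R1:  [  0  -9  -2   5 ]
R4 <- R4 - (4/7)*R1:  [     0  -18/7   50/7     -1 ]
R3 <- R3 - (21/4)*R2:  [      0       0  -143/4    -1/4 ]
R4 <- R4 - (3/2)*R2:  [    0     0  -5/2  -5/2 ]
R4 <- R4 - (10/143)*R3:  [        0         0         0  -355/143 ]
Upper-triangular form:
[ -7      1      -2        -7 ]
[  0  -12/7    45/7         1 ]
[  0      0  -143/4      -1/4 ]
[  0      0       0  -355/143 ]
det(A) = (-1)^0 * (-7) * (-12/7) * (-143/4) * (-355/143) = 1065  (0 row swaps -> sign +1)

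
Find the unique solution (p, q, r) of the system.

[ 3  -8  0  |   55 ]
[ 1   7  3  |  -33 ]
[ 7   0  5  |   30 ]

Forward elimination on [A|b]:
R2 <- R2 - (1/3)*R1:  [      0    29/3       3  -154/3 ]
R3 <- R3 - (7/3)*R1:  [      0    56/3       5  -295/3 ]
R3 <- R3 - (56/29)*R2:  [      0       0  -23/29   23/29 ]
Row echelon form:
[ 3    -8       0  |      55 ]
[ 0  29/3       3  |  -154/3 ]
[ 0     0  -23/29  |   23/29 ]
Back-substitution:
r = (23/29) / (-23/29) = -1
q = (-154/3 - (3)*(-1)) / (29/3) = -5
p = (55 - (-8)*(-5)) / 3 = 5

(5, -5, -1)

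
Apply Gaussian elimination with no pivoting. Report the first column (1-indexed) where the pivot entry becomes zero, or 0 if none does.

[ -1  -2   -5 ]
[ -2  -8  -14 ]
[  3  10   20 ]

Naive forward elimination:
R2 <- R2 - (2)*R1:  [  0  -4  -4 ]
R3 <- R3 - (-3)*R1:  [ 0  4  5 ]
R3 <- R3 - (-1)*R2:  [ 0  0  1 ]
All pivots nonzero; naive elimination completes without hitting a zero pivot.

first zero-pivot column = 0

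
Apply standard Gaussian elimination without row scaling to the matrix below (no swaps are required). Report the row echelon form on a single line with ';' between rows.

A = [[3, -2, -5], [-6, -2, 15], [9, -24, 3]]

REF = [3 -2 -5; 0 -6 5; 0 0 3]

Forward elimination:
R2 <- R2 - (-2)*R1:  [  0  -6   5 ]
R3 <- R3 - (3)*R1:  [   0  -18   18 ]
R3 <- R3 - (3)*R2:  [ 0  0  3 ]
Row echelon form:
[ 3  -2  -5 ]
[ 0  -6   5 ]
[ 0   0   3 ]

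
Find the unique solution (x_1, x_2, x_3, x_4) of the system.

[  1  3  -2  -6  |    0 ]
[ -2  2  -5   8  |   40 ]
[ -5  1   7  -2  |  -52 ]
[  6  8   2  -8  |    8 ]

(4, 2, -4, 3)

Forward elimination on [A|b]:
R2 <- R2 - (-2)*R1:  [  0   8  -9  -4  40 ]
R3 <- R3 - (-5)*R1:  [   0   16   -3  -32  -52 ]
R4 <- R4 - (6)*R1:  [   0  -10   14   28    8 ]
R3 <- R3 - (2)*R2:  [    0     0    15   -24  -132 ]
R4 <- R4 - (-5/4)*R2:  [    0     0  11/4    23    58 ]
R4 <- R4 - (11/60)*R3:  [     0      0      0  137/5  411/5 ]
Row echelon form:
[ 1  3  -2     -6  |      0 ]
[ 0  8  -9     -4  |     40 ]
[ 0  0  15    -24  |   -132 ]
[ 0  0   0  137/5  |  411/5 ]
Back-substitution:
x_4 = (411/5) / (137/5) = 3
x_3 = (-132 - (-24)*(3)) / 15 = -4
x_2 = (40 - (-9)*(-4) - (-4)*(3)) / 8 = 2
x_1 = (0 - (3)*(2) - (-2)*(-4) - (-6)*(3)) / 1 = 4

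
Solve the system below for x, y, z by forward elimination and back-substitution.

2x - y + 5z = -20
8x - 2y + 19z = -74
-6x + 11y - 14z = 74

Forward elimination on [A|b]:
R2 <- R2 - (4)*R1:  [  0   2  -1   6 ]
R3 <- R3 - (-3)*R1:  [  0   8   1  14 ]
R3 <- R3 - (4)*R2:  [   0    0    5  -10 ]
Row echelon form:
[ 2  -1   5  |  -20 ]
[ 0   2  -1  |    6 ]
[ 0   0   5  |  -10 ]
Back-substitution:
z = (-10) / 5 = -2
y = (6 - (-1)*(-2)) / 2 = 2
x = (-20 - (-1)*(2) - (5)*(-2)) / 2 = -4

(-4, 2, -2)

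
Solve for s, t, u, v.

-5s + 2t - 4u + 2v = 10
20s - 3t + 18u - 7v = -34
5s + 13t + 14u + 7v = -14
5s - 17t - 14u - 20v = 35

(2, 3, -4, -1)

Forward elimination on [A|b]:
R2 <- R2 - (-4)*R1:  [ 0  5  2  1  6 ]
R3 <- R3 - (-1)*R1:  [  0  15  10   9  -4 ]
R4 <- R4 - (-1)*R1:  [   0  -15  -18  -18   45 ]
R3 <- R3 - (3)*R2:  [   0    0    4    6  -22 ]
R4 <- R4 - (-3)*R2:  [   0    0  -12  -15   63 ]
R4 <- R4 - (-3)*R3:  [  0   0   0   3  -3 ]
Row echelon form:
[ -5  2  -4  2  |   10 ]
[  0  5   2  1  |    6 ]
[  0  0   4  6  |  -22 ]
[  0  0   0  3  |   -3 ]
Back-substitution:
v = (-3) / 3 = -1
u = (-22 - (6)*(-1)) / 4 = -4
t = (6 - (2)*(-4) - (1)*(-1)) / 5 = 3
s = (10 - (2)*(3) - (-4)*(-4) - (2)*(-1)) / -5 = 2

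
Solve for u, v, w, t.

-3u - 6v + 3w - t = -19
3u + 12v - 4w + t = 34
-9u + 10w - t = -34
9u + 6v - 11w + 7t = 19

(1, 2, -3, -5)

Forward elimination on [A|b]:
R2 <- R2 - (-1)*R1:  [  0   6  -1   0  15 ]
R3 <- R3 - (3)*R1:  [  0  18   1   2  23 ]
R4 <- R4 - (-3)*R1:  [   0  -12   -2    4  -38 ]
R3 <- R3 - (3)*R2:  [   0    0    4    2  -22 ]
R4 <- R4 - (-2)*R2:  [  0   0  -4   4  -8 ]
R4 <- R4 - (-1)*R3:  [   0    0    0    6  -30 ]
Row echelon form:
[ -3  -6   3  -1  |  -19 ]
[  0   6  -1   0  |   15 ]
[  0   0   4   2  |  -22 ]
[  0   0   0   6  |  -30 ]
Back-substitution:
t = (-30) / 6 = -5
w = (-22 - (2)*(-5)) / 4 = -3
v = (15 - (-1)*(-3)) / 6 = 2
u = (-19 - (-6)*(2) - (3)*(-3) - (-1)*(-5)) / -3 = 1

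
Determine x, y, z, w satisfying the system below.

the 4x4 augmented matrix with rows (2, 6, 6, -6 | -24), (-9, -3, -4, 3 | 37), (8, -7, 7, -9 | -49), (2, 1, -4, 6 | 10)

Forward elimination on [A|b]:
R2 <- R2 - (-9/2)*R1:  [   0   24   23  -24  -71 ]
R3 <- R3 - (4)*R1:  [   0  -31  -17   15   47 ]
R4 <- R4 - (1)*R1:  [   0   -5  -10   12   34 ]
R3 <- R3 - (-31/24)*R2:  [        0         0    305/24       -16  -1073/24 ]
R4 <- R4 - (-5/24)*R2:  [       0        0  -125/24        7   461/24 ]
R4 <- R4 - (-25/61)*R3:  [     0      0      0  27/61  54/61 ]
Row echelon form:
[ 2   6       6     -6  |       -24 ]
[ 0  24      23    -24  |       -71 ]
[ 0   0  305/24    -16  |  -1073/24 ]
[ 0   0       0  27/61  |     54/61 ]
Back-substitution:
w = (54/61) / (27/61) = 2
z = (-1073/24 - (-16)*(2)) / (305/24) = -1
y = (-71 - (23)*(-1) - (-24)*(2)) / 24 = 0
x = (-24 - (6)*(0) - (6)*(-1) - (-6)*(2)) / 2 = -3

(-3, 0, -1, 2)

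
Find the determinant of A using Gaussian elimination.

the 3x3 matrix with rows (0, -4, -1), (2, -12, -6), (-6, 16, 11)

det(A) = -16

Forward elimination:
R1 <-> R2   (pivot in column 1 was zero)
[  2  -12  -6 ]
[  0   -4  -1 ]
[ -6   16  11 ]
R3 <- R3 - (-3)*R1:  [   0  -20   -7 ]
R3 <- R3 - (5)*R2:  [  0   0  -2 ]
Upper-triangular form:
[ 2  -12  -6 ]
[ 0   -4  -1 ]
[ 0    0  -2 ]
det(A) = (-1)^1 * (2) * (-4) * (-2) = -16  (1 row swap -> sign -1)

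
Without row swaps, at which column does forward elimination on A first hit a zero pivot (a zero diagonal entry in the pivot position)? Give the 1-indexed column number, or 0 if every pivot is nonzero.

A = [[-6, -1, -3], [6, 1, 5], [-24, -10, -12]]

Naive forward elimination:
R2 <- R2 - (-1)*R1:  [ 0  0  2 ]
R3 <- R3 - (4)*R1:  [  0  -6   0 ]
Matrix at this point:
[ -6  -1  -3 ]
[  0   0   2 ]
[  0  -6   0 ]
Pivot entry (2,2) is zero but row 3 has -6 in column 2 -> naive elimination stops; a row interchange (e.g. R2 <-> R3) would be required here.

first zero-pivot column = 2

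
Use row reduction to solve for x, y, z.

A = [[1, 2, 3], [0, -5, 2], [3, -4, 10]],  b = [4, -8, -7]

(-3, 2, 1)

Forward elimination on [A|b]:
R3 <- R3 - (3)*R1:  [   0  -10    1  -19 ]
R3 <- R3 - (2)*R2:  [  0   0  -3  -3 ]
Row echelon form:
[ 1   2   3  |   4 ]
[ 0  -5   2  |  -8 ]
[ 0   0  -3  |  -3 ]
Back-substitution:
z = (-3) / -3 = 1
y = (-8 - (2)*(1)) / -5 = 2
x = (4 - (2)*(2) - (3)*(1)) / 1 = -3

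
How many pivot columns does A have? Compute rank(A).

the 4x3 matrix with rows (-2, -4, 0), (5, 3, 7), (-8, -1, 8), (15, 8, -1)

rank(A) = 3

Row reduction:
R2 <- R2 - (-5/2)*R1:  [  0  -7   7 ]
R3 <- R3 - (4)*R1:  [  0  15   8 ]
R4 <- R4 - (-15/2)*R1:  [   0  -22   -1 ]
R3 <- R3 - (-15/7)*R2:  [  0   0  23 ]
R4 <- R4 - (22/7)*R2:  [   0    0  -23 ]
R4 <- R4 - (-1)*R3:  [ 0  0  0 ]
Row echelon form:
[ -2  -4   0 ]
[  0  -7   7 ]
[  0   0  23 ]
[  0   0   0 ]
Nonzero rows / pivot columns: 3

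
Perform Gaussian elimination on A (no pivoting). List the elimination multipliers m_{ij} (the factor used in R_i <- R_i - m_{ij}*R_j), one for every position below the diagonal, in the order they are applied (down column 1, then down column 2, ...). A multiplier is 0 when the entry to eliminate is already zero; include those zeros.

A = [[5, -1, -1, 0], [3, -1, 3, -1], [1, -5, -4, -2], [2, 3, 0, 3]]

multipliers: 3/5, 1/5, 2/5, 12, -17/2, -31/47

Forward elimination:
R2 <- R2 - (3/5)*R1:  [    0  -2/5  18/5    -1 ]
R3 <- R3 - (1/5)*R1:  [     0  -24/5  -19/5     -2 ]
R4 <- R4 - (2/5)*R1:  [    0  17/5   2/5     3 ]
R3 <- R3 - (12)*R2:  [   0    0  -47   10 ]
R4 <- R4 - (-17/2)*R2:  [     0      0     31  -11/2 ]
R4 <- R4 - (-31/47)*R3:  [      0       0       0  103/94 ]
Multipliers (in order of application): m_{21} = 3/5, m_{31} = 1/5, m_{41} = 2/5, m_{32} = 12, m_{42} = -17/2, m_{43} = -31/47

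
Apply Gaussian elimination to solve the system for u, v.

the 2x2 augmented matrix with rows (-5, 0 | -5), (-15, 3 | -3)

Forward elimination on [A|b]:
R2 <- R2 - (3)*R1:  [  0   3  12 ]
Row echelon form:
[ -5  0  |  -5 ]
[  0  3  |  12 ]
Back-substitution:
v = (12) / 3 = 4
u = (-5) / -5 = 1

(1, 4)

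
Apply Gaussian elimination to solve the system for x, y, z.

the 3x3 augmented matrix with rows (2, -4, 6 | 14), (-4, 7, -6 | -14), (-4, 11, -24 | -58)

Forward elimination on [A|b]:
R2 <- R2 - (-2)*R1:  [  0  -1   6  14 ]
R3 <- R3 - (-2)*R1:  [   0    3  -12  -30 ]
R3 <- R3 - (-3)*R2:  [  0   0   6  12 ]
Row echelon form:
[ 2  -4  6  |  14 ]
[ 0  -1  6  |  14 ]
[ 0   0  6  |  12 ]
Back-substitution:
z = (12) / 6 = 2
y = (14 - (6)*(2)) / -1 = -2
x = (14 - (-4)*(-2) - (6)*(2)) / 2 = -3

(-3, -2, 2)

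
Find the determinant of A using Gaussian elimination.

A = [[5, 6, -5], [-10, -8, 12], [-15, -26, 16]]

Forward elimination:
R2 <- R2 - (-2)*R1:  [ 0  4  2 ]
R3 <- R3 - (-3)*R1:  [  0  -8   1 ]
R3 <- R3 - (-2)*R2:  [ 0  0  5 ]
Upper-triangular form:
[ 5  6  -5 ]
[ 0  4   2 ]
[ 0  0   5 ]
det(A) = (-1)^0 * (5) * (4) * (5) = 100  (0 row swaps -> sign +1)

det(A) = 100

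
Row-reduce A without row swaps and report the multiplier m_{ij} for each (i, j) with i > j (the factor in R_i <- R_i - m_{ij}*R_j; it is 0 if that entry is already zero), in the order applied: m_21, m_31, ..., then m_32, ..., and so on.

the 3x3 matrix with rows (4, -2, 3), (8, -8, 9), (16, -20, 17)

Forward elimination:
R2 <- R2 - (2)*R1:  [  0  -4   3 ]
R3 <- R3 - (4)*R1:  [   0  -12    5 ]
R3 <- R3 - (3)*R2:  [  0   0  -4 ]
Multipliers (in order of application): m_{21} = 2, m_{31} = 4, m_{32} = 3

multipliers: 2, 4, 3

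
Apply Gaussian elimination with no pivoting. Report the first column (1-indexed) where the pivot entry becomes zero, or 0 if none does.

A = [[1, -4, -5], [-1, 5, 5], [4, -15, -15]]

Naive forward elimination:
R2 <- R2 - (-1)*R1:  [ 0  1  0 ]
R3 <- R3 - (4)*R1:  [ 0  1  5 ]
R3 <- R3 - (1)*R2:  [ 0  0  5 ]
All pivots nonzero; naive elimination completes without hitting a zero pivot.

first zero-pivot column = 0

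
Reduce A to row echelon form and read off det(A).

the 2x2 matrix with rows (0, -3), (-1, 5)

det(A) = -3

Forward elimination:
R1 <-> R2   (pivot in column 1 was zero)
[ -1   5 ]
[  0  -3 ]
Upper-triangular form:
[ -1   5 ]
[  0  -3 ]
det(A) = (-1)^1 * (-1) * (-3) = -3  (1 row swap -> sign -1)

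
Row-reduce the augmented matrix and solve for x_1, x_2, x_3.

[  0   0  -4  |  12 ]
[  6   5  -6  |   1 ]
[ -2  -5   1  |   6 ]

Forward elimination on [A|b]:
R1 <-> R2   (pivot in column 1 was zero)
[  6   5  -6   1 ]
[  0   0  -4  12 ]
[ -2  -5   1   6 ]
R3 <- R3 - (-1/3)*R1:  [     0  -10/3     -1   19/3 ]
R2 <-> R3   (pivot in column 2 was zero)
[ 6      5  -6     1 ]
[ 0  -10/3  -1  19/3 ]
[ 0      0  -4    12 ]
Row echelon form:
[ 6      5  -6  |     1 ]
[ 0  -10/3  -1  |  19/3 ]
[ 0      0  -4  |    12 ]
Back-substitution:
x_3 = (12) / -4 = -3
x_2 = (19/3 - (-1)*(-3)) / (-10/3) = -1
x_1 = (1 - (5)*(-1) - (-6)*(-3)) / 6 = -2

(-2, -1, -3)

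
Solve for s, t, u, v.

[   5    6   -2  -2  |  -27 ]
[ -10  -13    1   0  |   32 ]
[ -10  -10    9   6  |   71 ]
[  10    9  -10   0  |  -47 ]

(1, -3, 3, 4)

Forward elimination on [A|b]:
R2 <- R2 - (-2)*R1:  [   0   -1   -3   -4  -22 ]
R3 <- R3 - (-2)*R1:  [  0   2   5   2  17 ]
R4 <- R4 - (2)*R1:  [  0  -3  -6   4   7 ]
R3 <- R3 - (-2)*R2:  [   0    0   -1   -6  -27 ]
R4 <- R4 - (3)*R2:  [  0   0   3  16  73 ]
R4 <- R4 - (-3)*R3:  [  0   0   0  -2  -8 ]
Row echelon form:
[ 5   6  -2  -2  |  -27 ]
[ 0  -1  -3  -4  |  -22 ]
[ 0   0  -1  -6  |  -27 ]
[ 0   0   0  -2  |   -8 ]
Back-substitution:
v = (-8) / -2 = 4
u = (-27 - (-6)*(4)) / -1 = 3
t = (-22 - (-3)*(3) - (-4)*(4)) / -1 = -3
s = (-27 - (6)*(-3) - (-2)*(3) - (-2)*(4)) / 5 = 1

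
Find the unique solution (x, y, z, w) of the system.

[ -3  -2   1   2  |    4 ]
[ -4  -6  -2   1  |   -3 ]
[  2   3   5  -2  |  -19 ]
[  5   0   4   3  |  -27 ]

Forward elimination on [A|b]:
R2 <- R2 - (4/3)*R1:  [     0  -10/3  -10/3   -5/3  -25/3 ]
R3 <- R3 - (-2/3)*R1:  [     0    5/3   17/3   -2/3  -49/3 ]
R4 <- R4 - (-5/3)*R1:  [     0  -10/3   17/3   19/3  -61/3 ]
R3 <- R3 - (-1/2)*R2:  [     0      0      4   -3/2  -41/2 ]
R4 <- R4 - (1)*R2:  [   0    0    9    8  -12 ]
R4 <- R4 - (9/4)*R3:  [     0      0      0   91/8  273/8 ]
Row echelon form:
[ -3     -2      1     2  |      4 ]
[  0  -10/3  -10/3  -5/3  |  -25/3 ]
[  0      0      4  -3/2  |  -41/2 ]
[  0      0      0  91/8  |  273/8 ]
Back-substitution:
w = (273/8) / (91/8) = 3
z = (-41/2 - (-3/2)*(3)) / 4 = -4
y = (-25/3 - (-10/3)*(-4) - (-5/3)*(3)) / (-10/3) = 5
x = (4 - (-2)*(5) - (1)*(-4) - (2)*(3)) / -3 = -4

(-4, 5, -4, 3)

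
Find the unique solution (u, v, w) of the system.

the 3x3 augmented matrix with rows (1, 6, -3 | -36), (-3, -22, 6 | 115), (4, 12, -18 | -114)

(-3, -4, 3)

Forward elimination on [A|b]:
R2 <- R2 - (-3)*R1:  [  0  -4  -3   7 ]
R3 <- R3 - (4)*R1:  [   0  -12   -6   30 ]
R3 <- R3 - (3)*R2:  [ 0  0  3  9 ]
Row echelon form:
[ 1   6  -3  |  -36 ]
[ 0  -4  -3  |    7 ]
[ 0   0   3  |    9 ]
Back-substitution:
w = (9) / 3 = 3
v = (7 - (-3)*(3)) / -4 = -4
u = (-36 - (6)*(-4) - (-3)*(3)) / 1 = -3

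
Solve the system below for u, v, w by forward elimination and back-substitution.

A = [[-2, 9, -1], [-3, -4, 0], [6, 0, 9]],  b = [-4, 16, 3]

Forward elimination on [A|b]:
R2 <- R2 - (3/2)*R1:  [     0  -35/2    3/2     22 ]
R3 <- R3 - (-3)*R1:  [  0  27   6  -9 ]
R3 <- R3 - (-54/35)*R2:  [      0       0  291/35  873/35 ]
Row echelon form:
[ -2      9      -1  |      -4 ]
[  0  -35/2     3/2  |      22 ]
[  0      0  291/35  |  873/35 ]
Back-substitution:
w = (873/35) / (291/35) = 3
v = (22 - (3/2)*(3)) / (-35/2) = -1
u = (-4 - (9)*(-1) - (-1)*(3)) / -2 = -4

(-4, -1, 3)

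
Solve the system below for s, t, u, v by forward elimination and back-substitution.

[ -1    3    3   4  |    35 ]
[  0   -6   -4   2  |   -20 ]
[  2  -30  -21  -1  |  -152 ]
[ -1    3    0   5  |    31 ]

Forward elimination on [A|b]:
R3 <- R3 - (-2)*R1:  [   0  -24  -15    7  -82 ]
R4 <- R4 - (1)*R1:  [  0   0  -3   1  -4 ]
R3 <- R3 - (4)*R2:  [  0   0   1  -1  -2 ]
R4 <- R4 - (-3)*R3:  [   0    0    0   -2  -10 ]
Row echelon form:
[ -1   3   3   4  |   35 ]
[  0  -6  -4   2  |  -20 ]
[  0   0   1  -1  |   -2 ]
[  0   0   0  -2  |  -10 ]
Back-substitution:
v = (-10) / -2 = 5
u = (-2 - (-1)*(5)) / 1 = 3
t = (-20 - (-4)*(3) - (2)*(5)) / -6 = 3
s = (35 - (3)*(3) - (3)*(3) - (4)*(5)) / -1 = 3

(3, 3, 3, 5)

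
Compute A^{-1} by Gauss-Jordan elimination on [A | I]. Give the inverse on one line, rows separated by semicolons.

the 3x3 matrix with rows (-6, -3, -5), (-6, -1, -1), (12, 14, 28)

Gauss-Jordan on [A | I]:
R1 <- (1/-6)*R1:  [    1   1/2   5/6  |  -1/6     0     0 ]
R2 <- R2 - (-6)*R1:  [  0   2   4  |  -1   1   0 ]
R3 <- R3 - (12)*R1:  [  0   8  18  |   2   0   1 ]
R2 <- (1/2)*R2:  [    0     1     2  |  -1/2   1/2     0 ]
R1 <- R1 - (1/2)*R2:  [    1     0  -1/6  |  1/12  -1/4     0 ]
R3 <- R3 - (8)*R2:  [  0   0   2  |   6  -4   1 ]
R3 <- (1/2)*R3:  [   0    0    1  |    3   -2  1/2 ]
R1 <- R1 - (-1/6)*R3:  [     1      0      0  |   7/12  -7/12   1/12 ]
R2 <- R2 - (2)*R3:  [     0      1      0  |  -13/2    9/2     -1 ]
Right block of [I | A^{-1}] is the inverse:
[  7/12  -7/12  1/12 ]
[ -13/2    9/2    -1 ]
[     3     -2   1/2 ]

inverse = [7/12 -7/12 1/12; -13/2 9/2 -1; 3 -2 1/2]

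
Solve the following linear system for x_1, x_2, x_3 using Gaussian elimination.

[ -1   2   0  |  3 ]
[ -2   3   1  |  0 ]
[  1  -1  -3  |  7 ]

Forward elimination on [A|b]:
R2 <- R2 - (2)*R1:  [  0  -1   1  -6 ]
R3 <- R3 - (-1)*R1:  [  0   1  -3  10 ]
R3 <- R3 - (-1)*R2:  [  0   0  -2   4 ]
Row echelon form:
[ -1   2   0  |   3 ]
[  0  -1   1  |  -6 ]
[  0   0  -2  |   4 ]
Back-substitution:
x_3 = (4) / -2 = -2
x_2 = (-6 - (1)*(-2)) / -1 = 4
x_1 = (3 - (2)*(4)) / -1 = 5

(5, 4, -2)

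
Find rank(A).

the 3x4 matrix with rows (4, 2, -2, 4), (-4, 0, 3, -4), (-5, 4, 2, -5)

Row reduction:
R2 <- R2 - (-1)*R1:  [ 0  2  1  0 ]
R3 <- R3 - (-5/4)*R1:  [    0  13/2  -1/2     0 ]
R3 <- R3 - (13/4)*R2:  [     0      0  -15/4      0 ]
Row echelon form:
[ 4  2     -2  4 ]
[ 0  2      1  0 ]
[ 0  0  -15/4  0 ]
Nonzero rows / pivot columns: 3

rank(A) = 3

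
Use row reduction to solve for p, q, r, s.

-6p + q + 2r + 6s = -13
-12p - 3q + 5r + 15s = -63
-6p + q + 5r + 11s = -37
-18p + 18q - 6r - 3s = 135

Forward elimination on [A|b]:
R2 <- R2 - (2)*R1:  [   0   -5    1    3  -37 ]
R3 <- R3 - (1)*R1:  [   0    0    3    5  -24 ]
R4 <- R4 - (3)*R1:  [   0   15  -12  -21  174 ]
R4 <- R4 - (-3)*R2:  [   0    0   -9  -12   63 ]
R4 <- R4 - (-3)*R3:  [  0   0   0   3  -9 ]
Row echelon form:
[ -6   1  2  6  |  -13 ]
[  0  -5  1  3  |  -37 ]
[  0   0  3  5  |  -24 ]
[  0   0  0  3  |   -9 ]
Back-substitution:
s = (-9) / 3 = -3
r = (-24 - (5)*(-3)) / 3 = -3
q = (-37 - (1)*(-3) - (3)*(-3)) / -5 = 5
p = (-13 - (1)*(5) - (2)*(-3) - (6)*(-3)) / -6 = -1

(-1, 5, -3, -3)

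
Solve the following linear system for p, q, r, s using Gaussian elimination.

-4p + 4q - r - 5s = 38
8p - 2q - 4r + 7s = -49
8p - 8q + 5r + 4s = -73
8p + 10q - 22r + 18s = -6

Forward elimination on [A|b]:
R2 <- R2 - (-2)*R1:  [  0   6  -6  -3  27 ]
R3 <- R3 - (-2)*R1:  [  0   0   3  -6   3 ]
R4 <- R4 - (-2)*R1:  [   0   18  -24    8   70 ]
R4 <- R4 - (3)*R2:  [   0    0   -6   17  -11 ]
R4 <- R4 - (-2)*R3:  [  0   0   0   5  -5 ]
Row echelon form:
[ -4  4  -1  -5  |  38 ]
[  0  6  -6  -3  |  27 ]
[  0  0   3  -6  |   3 ]
[  0  0   0   5  |  -5 ]
Back-substitution:
s = (-5) / 5 = -1
r = (3 - (-6)*(-1)) / 3 = -1
q = (27 - (-6)*(-1) - (-3)*(-1)) / 6 = 3
p = (38 - (4)*(3) - (-1)*(-1) - (-5)*(-1)) / -4 = -5

(-5, 3, -1, -1)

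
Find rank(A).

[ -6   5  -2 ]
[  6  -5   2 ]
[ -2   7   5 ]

rank(A) = 2

Row reduction:
R2 <- R2 - (-1)*R1:  [ 0  0  0 ]
R3 <- R3 - (1/3)*R1:  [    0  16/3  17/3 ]
R2 <-> R3   (pivot in column 2 was zero)
[ -6     5    -2 ]
[  0  16/3  17/3 ]
[  0     0     0 ]
Row echelon form:
[ -6     5    -2 ]
[  0  16/3  17/3 ]
[  0     0     0 ]
Nonzero rows / pivot columns: 2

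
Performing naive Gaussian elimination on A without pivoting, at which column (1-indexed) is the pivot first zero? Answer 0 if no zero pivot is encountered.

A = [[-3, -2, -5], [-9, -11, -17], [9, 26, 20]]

first zero-pivot column = 0

Naive forward elimination:
R2 <- R2 - (3)*R1:  [  0  -5  -2 ]
R3 <- R3 - (-3)*R1:  [  0  20   5 ]
R3 <- R3 - (-4)*R2:  [  0   0  -3 ]
All pivots nonzero; naive elimination completes without hitting a zero pivot.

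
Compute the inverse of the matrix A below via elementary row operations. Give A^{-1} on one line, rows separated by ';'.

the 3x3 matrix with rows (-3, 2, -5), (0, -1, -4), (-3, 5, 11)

Gauss-Jordan on [A | I]:
R1 <- (1/-3)*R1:  [    1  -2/3   5/3  |  -1/3     0     0 ]
R3 <- R3 - (-3)*R1:  [  0   3  16  |  -1   0   1 ]
R2 <- (1/-1)*R2:  [  0   1   4  |   0  -1   0 ]
R1 <- R1 - (-2/3)*R2:  [    1     0  13/3  |  -1/3  -2/3     0 ]
R3 <- R3 - (3)*R2:  [  0   0   4  |  -1   3   1 ]
R3 <- (1/4)*R3:  [    0     0     1  |  -1/4   3/4   1/4 ]
R1 <- R1 - (13/3)*R3:  [      1       0       0  |     3/4  -47/12  -13/12 ]
R2 <- R2 - (4)*R3:  [  0   1   0  |   1  -4  -1 ]
Right block of [I | A^{-1}] is the inverse:
[  3/4  -47/12  -13/12 ]
[    1      -4      -1 ]
[ -1/4     3/4     1/4 ]

inverse = [3/4 -47/12 -13/12; 1 -4 -1; -1/4 3/4 1/4]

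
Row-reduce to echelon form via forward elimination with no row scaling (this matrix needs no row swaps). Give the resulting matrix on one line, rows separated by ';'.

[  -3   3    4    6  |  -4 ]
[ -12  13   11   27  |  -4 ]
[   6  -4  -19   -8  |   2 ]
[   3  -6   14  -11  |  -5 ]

Forward elimination:
R2 <- R2 - (4)*R1:  [  0   1  -5   3  12 ]
R3 <- R3 - (-2)*R1:  [   0    2  -11    4   -6 ]
R4 <- R4 - (-1)*R1:  [  0  -3  18  -5  -9 ]
R3 <- R3 - (2)*R2:  [   0    0   -1   -2  -30 ]
R4 <- R4 - (-3)*R2:  [  0   0   3   4  27 ]
R4 <- R4 - (-3)*R3:  [   0    0    0   -2  -63 ]
Row echelon form:
[ -3  3   4   6  |   -4 ]
[  0  1  -5   3  |   12 ]
[  0  0  -1  -2  |  -30 ]
[  0  0   0  -2  |  -63 ]

REF = [-3 3 4 6 -4; 0 1 -5 3 12; 0 0 -1 -2 -30; 0 0 0 -2 -63]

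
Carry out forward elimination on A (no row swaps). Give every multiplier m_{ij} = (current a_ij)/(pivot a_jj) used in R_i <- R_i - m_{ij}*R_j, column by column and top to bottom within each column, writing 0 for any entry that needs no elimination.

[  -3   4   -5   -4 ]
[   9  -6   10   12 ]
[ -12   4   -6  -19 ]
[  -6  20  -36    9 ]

Forward elimination:
R2 <- R2 - (-3)*R1:  [  0   6  -5   0 ]
R3 <- R3 - (4)*R1:  [   0  -12   14   -3 ]
R4 <- R4 - (2)*R1:  [   0   12  -26   17 ]
R3 <- R3 - (-2)*R2:  [  0   0   4  -3 ]
R4 <- R4 - (2)*R2:  [   0    0  -16   17 ]
R4 <- R4 - (-4)*R3:  [ 0  0  0  5 ]
Multipliers (in order of application): m_{21} = -3, m_{31} = 4, m_{41} = 2, m_{32} = -2, m_{42} = 2, m_{43} = -4

multipliers: -3, 4, 2, -2, 2, -4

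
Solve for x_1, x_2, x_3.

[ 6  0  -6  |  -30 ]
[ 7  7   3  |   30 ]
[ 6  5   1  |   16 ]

Forward elimination on [A|b]:
R2 <- R2 - (7/6)*R1:  [  0   7  10  65 ]
R3 <- R3 - (1)*R1:  [  0   5   7  46 ]
R3 <- R3 - (5/7)*R2:  [    0     0  -1/7  -3/7 ]
Row echelon form:
[ 6  0    -6  |   -30 ]
[ 0  7    10  |    65 ]
[ 0  0  -1/7  |  -3/7 ]
Back-substitution:
x_3 = (-3/7) / (-1/7) = 3
x_2 = (65 - (10)*(3)) / 7 = 5
x_1 = (-30 - (-6)*(3)) / 6 = -2

(-2, 5, 3)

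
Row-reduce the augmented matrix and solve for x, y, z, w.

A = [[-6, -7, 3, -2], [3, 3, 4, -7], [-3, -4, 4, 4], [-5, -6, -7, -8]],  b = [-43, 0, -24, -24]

Forward elimination on [A|b]:
R2 <- R2 - (-1/2)*R1:  [     0   -1/2   11/2     -8  -43/2 ]
R3 <- R3 - (1/2)*R1:  [    0  -1/2   5/2     5  -5/2 ]
R4 <- R4 - (5/6)*R1:  [     0   -1/6  -19/2  -19/3   71/6 ]
R3 <- R3 - (1)*R2:  [  0   0  -3  13  19 ]
R4 <- R4 - (1/3)*R2:  [     0      0  -34/3  -11/3     19 ]
R4 <- R4 - (34/9)*R3:  [      0       0       0  -475/9  -475/9 ]
Row echelon form:
[ -6    -7     3      -2  |     -43 ]
[  0  -1/2  11/2      -8  |   -43/2 ]
[  0     0    -3      13  |      19 ]
[  0     0     0  -475/9  |  -475/9 ]
Back-substitution:
w = (-475/9) / (-475/9) = 1
z = (19 - (13)*(1)) / -3 = -2
y = (-43/2 - (11/2)*(-2) - (-8)*(1)) / (-1/2) = 5
x = (-43 - (-7)*(5) - (3)*(-2) - (-2)*(1)) / -6 = 0

(0, 5, -2, 1)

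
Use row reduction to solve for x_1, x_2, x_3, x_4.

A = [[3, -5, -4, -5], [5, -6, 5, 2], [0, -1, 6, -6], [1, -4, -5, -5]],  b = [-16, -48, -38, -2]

(-4, 2, -4, 2)

Forward elimination on [A|b]:
R2 <- R2 - (5/3)*R1:  [     0    7/3   35/3   31/3  -64/3 ]
R4 <- R4 - (1/3)*R1:  [     0   -7/3  -11/3  -10/3   10/3 ]
R3 <- R3 - (-3/7)*R2:  [      0       0      11   -11/7  -330/7 ]
R4 <- R4 - (-1)*R2:  [   0    0    8    7  -18 ]
R4 <- R4 - (8/11)*R3:  [     0      0      0   57/7  114/7 ]
Row echelon form:
[ 3   -5    -4     -5  |     -16 ]
[ 0  7/3  35/3   31/3  |   -64/3 ]
[ 0    0    11  -11/7  |  -330/7 ]
[ 0    0     0   57/7  |   114/7 ]
Back-substitution:
x_4 = (114/7) / (57/7) = 2
x_3 = (-330/7 - (-11/7)*(2)) / 11 = -4
x_2 = (-64/3 - (35/3)*(-4) - (31/3)*(2)) / (7/3) = 2
x_1 = (-16 - (-5)*(2) - (-4)*(-4) - (-5)*(2)) / 3 = -4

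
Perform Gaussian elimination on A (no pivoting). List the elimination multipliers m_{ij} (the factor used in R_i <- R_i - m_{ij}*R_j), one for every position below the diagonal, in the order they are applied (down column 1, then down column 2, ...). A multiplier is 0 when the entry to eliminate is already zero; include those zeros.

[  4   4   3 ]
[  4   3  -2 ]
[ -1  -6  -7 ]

Forward elimination:
R2 <- R2 - (1)*R1:  [  0  -1  -5 ]
R3 <- R3 - (-1/4)*R1:  [     0     -5  -25/4 ]
R3 <- R3 - (5)*R2:  [    0     0  75/4 ]
Multipliers (in order of application): m_{21} = 1, m_{31} = -1/4, m_{32} = 5

multipliers: 1, -1/4, 5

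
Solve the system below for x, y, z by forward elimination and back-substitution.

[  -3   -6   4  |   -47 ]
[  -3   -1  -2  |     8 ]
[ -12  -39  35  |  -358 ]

(-1, 5, -5)

Forward elimination on [A|b]:
R2 <- R2 - (1)*R1:  [  0   5  -6  55 ]
R3 <- R3 - (4)*R1:  [    0   -15    19  -170 ]
R3 <- R3 - (-3)*R2:  [  0   0   1  -5 ]
Row echelon form:
[ -3  -6   4  |  -47 ]
[  0   5  -6  |   55 ]
[  0   0   1  |   -5 ]
Back-substitution:
z = (-5) / 1 = -5
y = (55 - (-6)*(-5)) / 5 = 5
x = (-47 - (-6)*(5) - (4)*(-5)) / -3 = -1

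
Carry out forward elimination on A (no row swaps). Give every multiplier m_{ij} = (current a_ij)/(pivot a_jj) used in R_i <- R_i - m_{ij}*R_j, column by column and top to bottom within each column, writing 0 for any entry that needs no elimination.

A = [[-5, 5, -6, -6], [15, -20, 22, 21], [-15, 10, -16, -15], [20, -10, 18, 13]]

multipliers: -3, 3, -4, 1, -2, -1

Forward elimination:
R2 <- R2 - (-3)*R1:  [  0  -5   4   3 ]
R3 <- R3 - (3)*R1:  [  0  -5   2   3 ]
R4 <- R4 - (-4)*R1:  [   0   10   -6  -11 ]
R3 <- R3 - (1)*R2:  [  0   0  -2   0 ]
R4 <- R4 - (-2)*R2:  [  0   0   2  -5 ]
R4 <- R4 - (-1)*R3:  [  0   0   0  -5 ]
Multipliers (in order of application): m_{21} = -3, m_{31} = 3, m_{41} = -4, m_{32} = 1, m_{42} = -2, m_{43} = -1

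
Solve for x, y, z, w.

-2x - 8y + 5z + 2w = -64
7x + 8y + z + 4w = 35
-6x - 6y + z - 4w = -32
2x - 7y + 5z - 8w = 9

(5, 3, -4, -5)

Forward elimination on [A|b]:
R2 <- R2 - (-7/2)*R1:  [    0   -20  37/2    11  -189 ]
R3 <- R3 - (3)*R1:  [   0   18  -14  -10  160 ]
R4 <- R4 - (-1)*R1:  [   0  -15   10   -6  -55 ]
R3 <- R3 - (-9/10)*R2:  [       0        0    53/20    -1/10  -101/10 ]
R4 <- R4 - (3/4)*R2:  [     0      0  -31/8  -57/4  347/4 ]
R4 <- R4 - (-155/106)*R3:  [       0        0        0  -763/53  3815/53 ]
Row echelon form:
[ -2   -8      5        2  |      -64 ]
[  0  -20   37/2       11  |     -189 ]
[  0    0  53/20    -1/10  |  -101/10 ]
[  0    0      0  -763/53  |  3815/53 ]
Back-substitution:
w = (3815/53) / (-763/53) = -5
z = (-101/10 - (-1/10)*(-5)) / (53/20) = -4
y = (-189 - (37/2)*(-4) - (11)*(-5)) / -20 = 3
x = (-64 - (-8)*(3) - (5)*(-4) - (2)*(-5)) / -2 = 5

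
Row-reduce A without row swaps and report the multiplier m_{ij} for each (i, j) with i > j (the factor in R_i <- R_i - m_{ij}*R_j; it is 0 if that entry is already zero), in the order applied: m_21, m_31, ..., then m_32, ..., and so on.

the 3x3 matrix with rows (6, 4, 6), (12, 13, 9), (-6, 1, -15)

multipliers: 2, -1, 1

Forward elimination:
R2 <- R2 - (2)*R1:  [  0   5  -3 ]
R3 <- R3 - (-1)*R1:  [  0   5  -9 ]
R3 <- R3 - (1)*R2:  [  0   0  -6 ]
Multipliers (in order of application): m_{21} = 2, m_{31} = -1, m_{32} = 1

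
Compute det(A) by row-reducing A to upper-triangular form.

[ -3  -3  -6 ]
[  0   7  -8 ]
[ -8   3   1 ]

Forward elimination:
R3 <- R3 - (8/3)*R1:  [  0  11  17 ]
R3 <- R3 - (11/7)*R2:  [     0      0  207/7 ]
Upper-triangular form:
[ -3  -3     -6 ]
[  0   7     -8 ]
[  0   0  207/7 ]
det(A) = (-1)^0 * (-3) * (7) * (207/7) = -621  (0 row swaps -> sign +1)

det(A) = -621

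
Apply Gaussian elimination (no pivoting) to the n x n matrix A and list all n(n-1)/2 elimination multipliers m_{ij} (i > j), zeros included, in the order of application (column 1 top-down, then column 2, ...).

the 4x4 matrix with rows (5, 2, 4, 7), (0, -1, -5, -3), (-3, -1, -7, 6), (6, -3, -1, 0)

Forward elimination:
R2: entry in column 1 is already 0 -> m_{21} = 0 (no row operation needed)
R3 <- R3 - (-3/5)*R1:  [     0    1/5  -23/5   51/5 ]
R4 <- R4 - (6/5)*R1:  [     0  -27/5  -29/5  -42/5 ]
R3 <- R3 - (-1/5)*R2:  [     0      0  -28/5   48/5 ]
R4 <- R4 - (27/5)*R2:  [     0      0  106/5   39/5 ]
R4 <- R4 - (-53/14)*R3:  [     0      0      0  309/7 ]
Multipliers (in order of application): m_{21} = 0, m_{31} = -3/5, m_{41} = 6/5, m_{32} = -1/5, m_{42} = 27/5, m_{43} = -53/14

multipliers: 0, -3/5, 6/5, -1/5, 27/5, -53/14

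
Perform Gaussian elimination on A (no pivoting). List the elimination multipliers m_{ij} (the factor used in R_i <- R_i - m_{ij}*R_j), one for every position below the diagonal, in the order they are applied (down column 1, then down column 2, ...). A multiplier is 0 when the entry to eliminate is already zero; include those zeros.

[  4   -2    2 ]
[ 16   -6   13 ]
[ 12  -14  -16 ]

multipliers: 4, 3, -4

Forward elimination:
R2 <- R2 - (4)*R1:  [ 0  2  5 ]
R3 <- R3 - (3)*R1:  [   0   -8  -22 ]
R3 <- R3 - (-4)*R2:  [  0   0  -2 ]
Multipliers (in order of application): m_{21} = 4, m_{31} = 3, m_{32} = -4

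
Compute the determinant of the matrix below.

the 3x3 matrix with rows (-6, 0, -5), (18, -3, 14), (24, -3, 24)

Forward elimination:
R2 <- R2 - (-3)*R1:  [  0  -3  -1 ]
R3 <- R3 - (-4)*R1:  [  0  -3   4 ]
R3 <- R3 - (1)*R2:  [ 0  0  5 ]
Upper-triangular form:
[ -6   0  -5 ]
[  0  -3  -1 ]
[  0   0   5 ]
det(A) = (-1)^0 * (-6) * (-3) * (5) = 90  (0 row swaps -> sign +1)

det(A) = 90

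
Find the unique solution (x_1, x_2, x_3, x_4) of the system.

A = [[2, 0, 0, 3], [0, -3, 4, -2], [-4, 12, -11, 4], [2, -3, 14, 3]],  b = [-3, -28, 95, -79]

Forward elimination on [A|b]:
R3 <- R3 - (-2)*R1:  [   0   12  -11   10   89 ]
R4 <- R4 - (1)*R1:  [   0   -3   14    0  -76 ]
R3 <- R3 - (-4)*R2:  [   0    0    5    2  -23 ]
R4 <- R4 - (1)*R2:  [   0    0   10    2  -48 ]
R4 <- R4 - (2)*R3:  [  0   0   0  -2  -2 ]
Row echelon form:
[ 2   0  0   3  |   -3 ]
[ 0  -3  4  -2  |  -28 ]
[ 0   0  5   2  |  -23 ]
[ 0   0  0  -2  |   -2 ]
Back-substitution:
x_4 = (-2) / -2 = 1
x_3 = (-23 - (2)*(1)) / 5 = -5
x_2 = (-28 - (4)*(-5) - (-2)*(1)) / -3 = 2
x_1 = (-3 - (3)*(1)) / 2 = -3

(-3, 2, -5, 1)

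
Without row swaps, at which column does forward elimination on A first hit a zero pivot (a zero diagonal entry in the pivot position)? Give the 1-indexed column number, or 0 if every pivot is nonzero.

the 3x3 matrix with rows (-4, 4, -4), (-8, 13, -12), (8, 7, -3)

Naive forward elimination:
R2 <- R2 - (2)*R1:  [  0   5  -4 ]
R3 <- R3 - (-2)*R1:  [   0   15  -11 ]
R3 <- R3 - (3)*R2:  [ 0  0  1 ]
All pivots nonzero; naive elimination completes without hitting a zero pivot.

first zero-pivot column = 0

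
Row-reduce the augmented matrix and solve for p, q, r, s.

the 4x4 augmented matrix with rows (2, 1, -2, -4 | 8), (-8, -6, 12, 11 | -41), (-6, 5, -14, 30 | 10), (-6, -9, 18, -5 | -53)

(5, 2, 0, 1)

Forward elimination on [A|b]:
R2 <- R2 - (-4)*R1:  [  0  -2   4  -5  -9 ]
R3 <- R3 - (-3)*R1:  [   0    8  -20   18   34 ]
R4 <- R4 - (-3)*R1:  [   0   -6   12  -17  -29 ]
R3 <- R3 - (-4)*R2:  [  0   0  -4  -2  -2 ]
R4 <- R4 - (3)*R2:  [  0   0   0  -2  -2 ]
Row echelon form:
[ 2   1  -2  -4  |   8 ]
[ 0  -2   4  -5  |  -9 ]
[ 0   0  -4  -2  |  -2 ]
[ 0   0   0  -2  |  -2 ]
Back-substitution:
s = (-2) / -2 = 1
r = (-2 - (-2)*(1)) / -4 = 0
q = (-9 - (4)*(0) - (-5)*(1)) / -2 = 2
p = (8 - (1)*(2) - (-2)*(0) - (-4)*(1)) / 2 = 5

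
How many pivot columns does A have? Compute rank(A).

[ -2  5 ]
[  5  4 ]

Row reduction:
R2 <- R2 - (-5/2)*R1:  [    0  33/2 ]
Row echelon form:
[ -2     5 ]
[  0  33/2 ]
Nonzero rows / pivot columns: 2

rank(A) = 2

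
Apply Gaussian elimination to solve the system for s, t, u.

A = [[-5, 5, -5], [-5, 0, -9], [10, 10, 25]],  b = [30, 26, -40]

(2, 4, -4)

Forward elimination on [A|b]:
R2 <- R2 - (1)*R1:  [  0  -5  -4  -4 ]
R3 <- R3 - (-2)*R1:  [  0  20  15  20 ]
R3 <- R3 - (-4)*R2:  [  0   0  -1   4 ]
Row echelon form:
[ -5   5  -5  |  30 ]
[  0  -5  -4  |  -4 ]
[  0   0  -1  |   4 ]
Back-substitution:
u = (4) / -1 = -4
t = (-4 - (-4)*(-4)) / -5 = 4
s = (30 - (5)*(4) - (-5)*(-4)) / -5 = 2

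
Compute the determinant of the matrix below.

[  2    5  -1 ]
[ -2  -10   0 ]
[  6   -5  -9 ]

Forward elimination:
R2 <- R2 - (-1)*R1:  [  0  -5  -1 ]
R3 <- R3 - (3)*R1:  [   0  -20   -6 ]
R3 <- R3 - (4)*R2:  [  0   0  -2 ]
Upper-triangular form:
[ 2   5  -1 ]
[ 0  -5  -1 ]
[ 0   0  -2 ]
det(A) = (-1)^0 * (2) * (-5) * (-2) = 20  (0 row swaps -> sign +1)

det(A) = 20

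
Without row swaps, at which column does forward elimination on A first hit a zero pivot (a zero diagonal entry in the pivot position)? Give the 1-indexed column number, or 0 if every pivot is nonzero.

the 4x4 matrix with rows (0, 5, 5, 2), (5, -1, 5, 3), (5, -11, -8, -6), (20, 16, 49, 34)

Naive forward elimination:
Pivot entry (1,1) is zero but row 2 has 5 in column 1 -> naive elimination stops; a row interchange (e.g. R1 <-> R2) would be required here.

first zero-pivot column = 1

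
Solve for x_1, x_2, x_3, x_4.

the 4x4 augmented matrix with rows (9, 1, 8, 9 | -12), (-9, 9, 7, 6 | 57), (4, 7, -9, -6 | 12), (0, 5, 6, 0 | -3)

Forward elimination on [A|b]:
R2 <- R2 - (-1)*R1:  [  0  10  15  15  45 ]
R3 <- R3 - (4/9)*R1:  [      0    59/9  -113/9     -10    52/3 ]
R3 <- R3 - (59/90)*R2:  [       0        0  -403/18   -119/6    -73/6 ]
R4 <- R4 - (1/2)*R2:  [     0      0   -3/2  -15/2  -51/2 ]
R4 <- R4 - (27/403)*R3:  [         0          0          0  -2487/403  -9948/403 ]
Row echelon form:
[ 9   1        8          9  |        -12 ]
[ 0  10       15         15  |         45 ]
[ 0   0  -403/18     -119/6  |      -73/6 ]
[ 0   0        0  -2487/403  |  -9948/403 ]
Back-substitution:
x_4 = (-9948/403) / (-2487/403) = 4
x_3 = (-73/6 - (-119/6)*(4)) / (-403/18) = -3
x_2 = (45 - (15)*(-3) - (15)*(4)) / 10 = 3
x_1 = (-12 - (1)*(3) - (8)*(-3) - (9)*(4)) / 9 = -3

(-3, 3, -3, 4)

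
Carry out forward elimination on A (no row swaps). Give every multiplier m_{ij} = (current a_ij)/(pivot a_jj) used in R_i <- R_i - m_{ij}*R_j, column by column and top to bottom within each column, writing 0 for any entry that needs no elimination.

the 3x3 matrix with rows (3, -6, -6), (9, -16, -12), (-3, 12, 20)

multipliers: 3, -1, 3

Forward elimination:
R2 <- R2 - (3)*R1:  [ 0  2  6 ]
R3 <- R3 - (-1)*R1:  [  0   6  14 ]
R3 <- R3 - (3)*R2:  [  0   0  -4 ]
Multipliers (in order of application): m_{21} = 3, m_{31} = -1, m_{32} = 3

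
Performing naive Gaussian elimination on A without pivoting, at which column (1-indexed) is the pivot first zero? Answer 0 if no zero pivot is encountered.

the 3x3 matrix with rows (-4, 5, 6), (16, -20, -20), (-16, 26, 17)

first zero-pivot column = 2

Naive forward elimination:
R2 <- R2 - (-4)*R1:  [ 0  0  4 ]
R3 <- R3 - (4)*R1:  [  0   6  -7 ]
Matrix at this point:
[ -4  5   6 ]
[  0  0   4 ]
[  0  6  -7 ]
Pivot entry (2,2) is zero but row 3 has 6 in column 2 -> naive elimination stops; a row interchange (e.g. R2 <-> R3) would be required here.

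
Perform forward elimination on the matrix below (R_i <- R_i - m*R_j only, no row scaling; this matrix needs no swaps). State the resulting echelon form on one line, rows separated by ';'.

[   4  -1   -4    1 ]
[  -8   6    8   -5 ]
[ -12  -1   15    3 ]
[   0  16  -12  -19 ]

Forward elimination:
R2 <- R2 - (-2)*R1:  [  0   4   0  -3 ]
R3 <- R3 - (-3)*R1:  [  0  -4   3   6 ]
R3 <- R3 - (-1)*R2:  [ 0  0  3  3 ]
R4 <- R4 - (4)*R2:  [   0    0  -12   -7 ]
R4 <- R4 - (-4)*R3:  [ 0  0  0  5 ]
Row echelon form:
[ 4  -1  -4   1 ]
[ 0   4   0  -3 ]
[ 0   0   3   3 ]
[ 0   0   0   5 ]

REF = [4 -1 -4 1; 0 4 0 -3; 0 0 3 3; 0 0 0 5]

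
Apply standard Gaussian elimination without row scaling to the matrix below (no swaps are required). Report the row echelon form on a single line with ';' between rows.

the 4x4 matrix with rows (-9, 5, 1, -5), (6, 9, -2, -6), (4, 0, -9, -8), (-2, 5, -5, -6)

REF = [-9 5 1 -5; 0 37/3 -4/3 -28/3; 0 0 -923/111 -316/37; 0 0 0 212/71]

Forward elimination:
R2 <- R2 - (-2/3)*R1:  [     0   37/3   -4/3  -28/3 ]
R3 <- R3 - (-4/9)*R1:  [     0   20/9  -77/9  -92/9 ]
R4 <- R4 - (2/9)*R1:  [     0   35/9  -47/9  -44/9 ]
R3 <- R3 - (20/111)*R2:  [        0         0  -923/111   -316/37 ]
R4 <- R4 - (35/111)*R2:  [        0         0  -533/111    -72/37 ]
R4 <- R4 - (41/71)*R3:  [      0       0       0  212/71 ]
Row echelon form:
[ -9     5         1       -5 ]
[  0  37/3      -4/3    -28/3 ]
[  0     0  -923/111  -316/37 ]
[  0     0         0   212/71 ]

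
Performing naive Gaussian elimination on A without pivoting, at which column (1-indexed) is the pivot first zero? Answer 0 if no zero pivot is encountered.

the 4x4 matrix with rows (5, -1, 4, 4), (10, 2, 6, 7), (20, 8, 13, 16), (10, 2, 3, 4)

first zero-pivot column = 4

Naive forward elimination:
R2 <- R2 - (2)*R1:  [  0   4  -2  -1 ]
R3 <- R3 - (4)*R1:  [  0  12  -3   0 ]
R4 <- R4 - (2)*R1:  [  0   4  -5  -4 ]
R3 <- R3 - (3)*R2:  [ 0  0  3  3 ]
R4 <- R4 - (1)*R2:  [  0   0  -3  -3 ]
R4 <- R4 - (-1)*R3:  [ 0  0  0  0 ]
Matrix at this point:
[ 5  -1   4   4 ]
[ 0   4  -2  -1 ]
[ 0   0   3   3 ]
[ 0   0   0   0 ]
Pivot entry (4,4) in the last row is zero and there are no rows below to swap with -> zero pivot in column 4 (A is singular).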